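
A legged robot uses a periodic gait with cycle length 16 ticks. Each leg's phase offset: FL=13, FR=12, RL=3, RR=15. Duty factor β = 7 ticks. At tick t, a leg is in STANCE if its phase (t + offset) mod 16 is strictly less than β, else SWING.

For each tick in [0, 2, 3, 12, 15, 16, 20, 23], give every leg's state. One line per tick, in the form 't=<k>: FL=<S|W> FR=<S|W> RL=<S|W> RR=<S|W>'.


t=0: FL=W FR=W RL=S RR=W
t=2: FL=W FR=W RL=S RR=S
t=3: FL=S FR=W RL=S RR=S
t=12: FL=W FR=W RL=W RR=W
t=15: FL=W FR=W RL=S RR=W
t=16: FL=W FR=W RL=S RR=W
t=20: FL=S FR=S RL=W RR=S
t=23: FL=S FR=S RL=W RR=S

t=0: phase=(13,12,3,15) vs β=7 → FL=W FR=W RL=S RR=W
t=2: phase=(15,14,5,1) vs β=7 → FL=W FR=W RL=S RR=S
t=3: phase=(0,15,6,2) vs β=7 → FL=S FR=W RL=S RR=S
t=12: phase=(9,8,15,11) vs β=7 → FL=W FR=W RL=W RR=W
t=15: phase=(12,11,2,14) vs β=7 → FL=W FR=W RL=S RR=W
t=16: phase=(13,12,3,15) vs β=7 → FL=W FR=W RL=S RR=W
t=20: phase=(1,0,7,3) vs β=7 → FL=S FR=S RL=W RR=S
t=23: phase=(4,3,10,6) vs β=7 → FL=S FR=S RL=W RR=S


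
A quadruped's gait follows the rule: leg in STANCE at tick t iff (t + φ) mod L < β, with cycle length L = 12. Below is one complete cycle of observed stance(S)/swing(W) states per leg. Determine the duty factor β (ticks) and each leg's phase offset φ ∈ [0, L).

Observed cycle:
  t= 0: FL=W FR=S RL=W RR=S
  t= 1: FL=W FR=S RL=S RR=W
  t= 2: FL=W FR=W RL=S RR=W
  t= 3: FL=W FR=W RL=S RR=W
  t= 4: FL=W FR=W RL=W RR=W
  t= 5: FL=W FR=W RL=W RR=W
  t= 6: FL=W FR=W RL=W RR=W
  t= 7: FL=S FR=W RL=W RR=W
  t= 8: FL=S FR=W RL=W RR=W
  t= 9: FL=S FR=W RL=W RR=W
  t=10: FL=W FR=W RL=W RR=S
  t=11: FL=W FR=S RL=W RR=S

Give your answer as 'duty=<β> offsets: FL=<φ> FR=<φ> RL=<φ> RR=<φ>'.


duty β = stance ticks per leg = 3
FL: stance ticks = 3; W→S at t=7 → φ=5
FR: stance ticks = 3; W→S at t=11 → φ=1
RL: stance ticks = 3; W→S at t=1 → φ=11
RR: stance ticks = 3; W→S at t=10 → φ=2

duty=3 offsets: FL=5 FR=1 RL=11 RR=2


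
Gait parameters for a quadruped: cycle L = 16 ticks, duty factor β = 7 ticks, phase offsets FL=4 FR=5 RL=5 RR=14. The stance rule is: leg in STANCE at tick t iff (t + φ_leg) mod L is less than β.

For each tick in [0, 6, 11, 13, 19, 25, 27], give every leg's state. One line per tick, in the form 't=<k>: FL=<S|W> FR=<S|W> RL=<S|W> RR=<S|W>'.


t=0: phase=(4,5,5,14) vs β=7 → FL=S FR=S RL=S RR=W
t=6: phase=(10,11,11,4) vs β=7 → FL=W FR=W RL=W RR=S
t=11: phase=(15,0,0,9) vs β=7 → FL=W FR=S RL=S RR=W
t=13: phase=(1,2,2,11) vs β=7 → FL=S FR=S RL=S RR=W
t=19: phase=(7,8,8,1) vs β=7 → FL=W FR=W RL=W RR=S
t=25: phase=(13,14,14,7) vs β=7 → FL=W FR=W RL=W RR=W
t=27: phase=(15,0,0,9) vs β=7 → FL=W FR=S RL=S RR=W

t=0: FL=S FR=S RL=S RR=W
t=6: FL=W FR=W RL=W RR=S
t=11: FL=W FR=S RL=S RR=W
t=13: FL=S FR=S RL=S RR=W
t=19: FL=W FR=W RL=W RR=S
t=25: FL=W FR=W RL=W RR=W
t=27: FL=W FR=S RL=S RR=W


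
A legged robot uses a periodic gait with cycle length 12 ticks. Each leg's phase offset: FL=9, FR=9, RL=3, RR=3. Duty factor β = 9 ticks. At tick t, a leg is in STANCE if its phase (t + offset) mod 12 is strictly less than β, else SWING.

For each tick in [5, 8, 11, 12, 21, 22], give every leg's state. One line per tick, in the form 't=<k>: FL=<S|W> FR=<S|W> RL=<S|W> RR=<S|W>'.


t=5: FL=S FR=S RL=S RR=S
t=8: FL=S FR=S RL=W RR=W
t=11: FL=S FR=S RL=S RR=S
t=12: FL=W FR=W RL=S RR=S
t=21: FL=S FR=S RL=S RR=S
t=22: FL=S FR=S RL=S RR=S

t=5: phase=(2,2,8,8) vs β=9 → FL=S FR=S RL=S RR=S
t=8: phase=(5,5,11,11) vs β=9 → FL=S FR=S RL=W RR=W
t=11: phase=(8,8,2,2) vs β=9 → FL=S FR=S RL=S RR=S
t=12: phase=(9,9,3,3) vs β=9 → FL=W FR=W RL=S RR=S
t=21: phase=(6,6,0,0) vs β=9 → FL=S FR=S RL=S RR=S
t=22: phase=(7,7,1,1) vs β=9 → FL=S FR=S RL=S RR=S


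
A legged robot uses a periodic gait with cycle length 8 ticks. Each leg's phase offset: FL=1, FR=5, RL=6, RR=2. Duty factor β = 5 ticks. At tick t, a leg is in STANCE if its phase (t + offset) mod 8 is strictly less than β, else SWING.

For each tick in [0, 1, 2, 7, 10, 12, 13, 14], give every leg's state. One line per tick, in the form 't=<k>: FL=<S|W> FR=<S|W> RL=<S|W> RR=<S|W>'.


t=0: FL=S FR=W RL=W RR=S
t=1: FL=S FR=W RL=W RR=S
t=2: FL=S FR=W RL=S RR=S
t=7: FL=S FR=S RL=W RR=S
t=10: FL=S FR=W RL=S RR=S
t=12: FL=W FR=S RL=S RR=W
t=13: FL=W FR=S RL=S RR=W
t=14: FL=W FR=S RL=S RR=S

t=0: phase=(1,5,6,2) vs β=5 → FL=S FR=W RL=W RR=S
t=1: phase=(2,6,7,3) vs β=5 → FL=S FR=W RL=W RR=S
t=2: phase=(3,7,0,4) vs β=5 → FL=S FR=W RL=S RR=S
t=7: phase=(0,4,5,1) vs β=5 → FL=S FR=S RL=W RR=S
t=10: phase=(3,7,0,4) vs β=5 → FL=S FR=W RL=S RR=S
t=12: phase=(5,1,2,6) vs β=5 → FL=W FR=S RL=S RR=W
t=13: phase=(6,2,3,7) vs β=5 → FL=W FR=S RL=S RR=W
t=14: phase=(7,3,4,0) vs β=5 → FL=W FR=S RL=S RR=S


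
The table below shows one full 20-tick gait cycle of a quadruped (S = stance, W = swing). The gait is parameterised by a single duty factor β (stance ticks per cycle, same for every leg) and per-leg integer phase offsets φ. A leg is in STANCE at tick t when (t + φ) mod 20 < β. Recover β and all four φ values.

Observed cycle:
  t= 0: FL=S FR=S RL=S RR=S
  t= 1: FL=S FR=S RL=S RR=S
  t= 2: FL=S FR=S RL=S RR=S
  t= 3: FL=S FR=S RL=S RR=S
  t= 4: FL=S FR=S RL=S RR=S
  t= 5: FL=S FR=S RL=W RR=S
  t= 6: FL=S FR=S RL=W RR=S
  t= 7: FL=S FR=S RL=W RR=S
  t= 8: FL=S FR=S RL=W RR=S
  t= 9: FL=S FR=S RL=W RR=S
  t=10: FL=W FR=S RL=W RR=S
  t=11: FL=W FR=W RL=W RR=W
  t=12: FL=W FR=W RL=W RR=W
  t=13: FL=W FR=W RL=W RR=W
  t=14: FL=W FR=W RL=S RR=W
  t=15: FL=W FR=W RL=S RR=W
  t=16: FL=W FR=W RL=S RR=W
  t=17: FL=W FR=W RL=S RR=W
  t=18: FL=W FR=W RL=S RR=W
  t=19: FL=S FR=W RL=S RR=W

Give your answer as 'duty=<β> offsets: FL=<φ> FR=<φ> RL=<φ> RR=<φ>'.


duty β = stance ticks per leg = 11
FL: stance ticks = 11; W→S at t=19 → φ=1
FR: stance ticks = 11; W→S at t=0 → φ=0
RL: stance ticks = 11; W→S at t=14 → φ=6
RR: stance ticks = 11; W→S at t=0 → φ=0

duty=11 offsets: FL=1 FR=0 RL=6 RR=0


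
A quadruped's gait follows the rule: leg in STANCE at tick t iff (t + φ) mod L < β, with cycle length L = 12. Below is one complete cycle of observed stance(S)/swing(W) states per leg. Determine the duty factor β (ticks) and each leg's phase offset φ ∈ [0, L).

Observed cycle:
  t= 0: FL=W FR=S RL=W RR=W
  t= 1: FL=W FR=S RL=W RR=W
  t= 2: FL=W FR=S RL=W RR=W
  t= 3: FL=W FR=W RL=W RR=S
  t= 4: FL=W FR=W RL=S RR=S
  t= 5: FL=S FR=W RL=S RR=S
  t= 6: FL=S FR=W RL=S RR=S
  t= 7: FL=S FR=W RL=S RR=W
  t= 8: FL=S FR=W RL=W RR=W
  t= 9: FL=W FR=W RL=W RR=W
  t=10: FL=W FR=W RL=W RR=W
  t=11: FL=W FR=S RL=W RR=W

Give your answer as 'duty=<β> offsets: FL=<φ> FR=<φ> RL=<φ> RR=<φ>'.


duty β = stance ticks per leg = 4
FL: stance ticks = 4; W→S at t=5 → φ=7
FR: stance ticks = 4; W→S at t=11 → φ=1
RL: stance ticks = 4; W→S at t=4 → φ=8
RR: stance ticks = 4; W→S at t=3 → φ=9

duty=4 offsets: FL=7 FR=1 RL=8 RR=9


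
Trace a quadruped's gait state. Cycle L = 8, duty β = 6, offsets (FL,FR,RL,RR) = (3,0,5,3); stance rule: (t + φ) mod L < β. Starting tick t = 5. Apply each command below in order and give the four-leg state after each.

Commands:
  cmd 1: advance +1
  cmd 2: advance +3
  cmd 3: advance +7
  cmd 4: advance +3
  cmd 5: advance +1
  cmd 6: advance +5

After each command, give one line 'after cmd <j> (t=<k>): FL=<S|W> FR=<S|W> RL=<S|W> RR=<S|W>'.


start t=5: FL=S FR=S RL=S RR=S
cmd 1: advance +1 → t=6, phase=(1,6,3,1) → FL=S FR=W RL=S RR=S
cmd 2: advance +3 → t=9, phase=(4,1,6,4) → FL=S FR=S RL=W RR=S
cmd 3: advance +7 → t=16, phase=(3,0,5,3) → FL=S FR=S RL=S RR=S
cmd 4: advance +3 → t=19, phase=(6,3,0,6) → FL=W FR=S RL=S RR=W
cmd 5: advance +1 → t=20, phase=(7,4,1,7) → FL=W FR=S RL=S RR=W
cmd 6: advance +5 → t=25, phase=(4,1,6,4) → FL=S FR=S RL=W RR=S

after cmd 1 (t=6): FL=S FR=W RL=S RR=S
after cmd 2 (t=9): FL=S FR=S RL=W RR=S
after cmd 3 (t=16): FL=S FR=S RL=S RR=S
after cmd 4 (t=19): FL=W FR=S RL=S RR=W
after cmd 5 (t=20): FL=W FR=S RL=S RR=W
after cmd 6 (t=25): FL=S FR=S RL=W RR=S


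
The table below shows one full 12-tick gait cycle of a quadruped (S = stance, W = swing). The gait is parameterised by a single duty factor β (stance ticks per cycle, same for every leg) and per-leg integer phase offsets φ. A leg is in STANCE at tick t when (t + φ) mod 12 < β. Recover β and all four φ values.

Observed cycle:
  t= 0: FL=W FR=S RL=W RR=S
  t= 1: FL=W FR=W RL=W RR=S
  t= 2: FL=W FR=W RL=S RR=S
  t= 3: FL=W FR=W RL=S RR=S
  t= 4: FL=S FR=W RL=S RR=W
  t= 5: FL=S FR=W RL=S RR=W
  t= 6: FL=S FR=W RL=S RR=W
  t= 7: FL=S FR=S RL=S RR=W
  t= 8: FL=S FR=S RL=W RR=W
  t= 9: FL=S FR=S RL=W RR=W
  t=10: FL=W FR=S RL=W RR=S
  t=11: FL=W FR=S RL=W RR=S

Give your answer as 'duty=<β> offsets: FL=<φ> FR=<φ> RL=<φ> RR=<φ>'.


duty=6 offsets: FL=8 FR=5 RL=10 RR=2

duty β = stance ticks per leg = 6
FL: stance ticks = 6; W→S at t=4 → φ=8
FR: stance ticks = 6; W→S at t=7 → φ=5
RL: stance ticks = 6; W→S at t=2 → φ=10
RR: stance ticks = 6; W→S at t=10 → φ=2


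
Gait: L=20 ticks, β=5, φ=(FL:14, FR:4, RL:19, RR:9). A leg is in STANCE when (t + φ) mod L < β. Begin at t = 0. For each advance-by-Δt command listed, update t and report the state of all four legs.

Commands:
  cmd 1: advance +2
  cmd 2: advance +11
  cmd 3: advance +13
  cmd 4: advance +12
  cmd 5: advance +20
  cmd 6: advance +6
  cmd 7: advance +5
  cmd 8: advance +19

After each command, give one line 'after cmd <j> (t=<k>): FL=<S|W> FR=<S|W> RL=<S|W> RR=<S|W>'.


start t=0: FL=W FR=S RL=W RR=W
cmd 1: advance +2 → t=2, phase=(16,6,1,11) → FL=W FR=W RL=S RR=W
cmd 2: advance +11 → t=13, phase=(7,17,12,2) → FL=W FR=W RL=W RR=S
cmd 3: advance +13 → t=26, phase=(0,10,5,15) → FL=S FR=W RL=W RR=W
cmd 4: advance +12 → t=38, phase=(12,2,17,7) → FL=W FR=S RL=W RR=W
cmd 5: advance +20 → t=58, phase=(12,2,17,7) → FL=W FR=S RL=W RR=W
cmd 6: advance +6 → t=64, phase=(18,8,3,13) → FL=W FR=W RL=S RR=W
cmd 7: advance +5 → t=69, phase=(3,13,8,18) → FL=S FR=W RL=W RR=W
cmd 8: advance +19 → t=88, phase=(2,12,7,17) → FL=S FR=W RL=W RR=W

after cmd 1 (t=2): FL=W FR=W RL=S RR=W
after cmd 2 (t=13): FL=W FR=W RL=W RR=S
after cmd 3 (t=26): FL=S FR=W RL=W RR=W
after cmd 4 (t=38): FL=W FR=S RL=W RR=W
after cmd 5 (t=58): FL=W FR=S RL=W RR=W
after cmd 6 (t=64): FL=W FR=W RL=S RR=W
after cmd 7 (t=69): FL=S FR=W RL=W RR=W
after cmd 8 (t=88): FL=S FR=W RL=W RR=W


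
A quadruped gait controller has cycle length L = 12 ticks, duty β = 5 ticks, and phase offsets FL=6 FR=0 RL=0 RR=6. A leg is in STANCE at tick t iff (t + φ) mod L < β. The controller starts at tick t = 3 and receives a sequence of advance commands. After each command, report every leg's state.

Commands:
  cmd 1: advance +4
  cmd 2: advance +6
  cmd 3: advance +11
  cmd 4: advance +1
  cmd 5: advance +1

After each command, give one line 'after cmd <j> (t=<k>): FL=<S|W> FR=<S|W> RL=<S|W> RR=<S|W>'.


after cmd 1 (t=7): FL=S FR=W RL=W RR=S
after cmd 2 (t=13): FL=W FR=S RL=S RR=W
after cmd 3 (t=24): FL=W FR=S RL=S RR=W
after cmd 4 (t=25): FL=W FR=S RL=S RR=W
after cmd 5 (t=26): FL=W FR=S RL=S RR=W

start t=3: FL=W FR=S RL=S RR=W
cmd 1: advance +4 → t=7, phase=(1,7,7,1) → FL=S FR=W RL=W RR=S
cmd 2: advance +6 → t=13, phase=(7,1,1,7) → FL=W FR=S RL=S RR=W
cmd 3: advance +11 → t=24, phase=(6,0,0,6) → FL=W FR=S RL=S RR=W
cmd 4: advance +1 → t=25, phase=(7,1,1,7) → FL=W FR=S RL=S RR=W
cmd 5: advance +1 → t=26, phase=(8,2,2,8) → FL=W FR=S RL=S RR=W


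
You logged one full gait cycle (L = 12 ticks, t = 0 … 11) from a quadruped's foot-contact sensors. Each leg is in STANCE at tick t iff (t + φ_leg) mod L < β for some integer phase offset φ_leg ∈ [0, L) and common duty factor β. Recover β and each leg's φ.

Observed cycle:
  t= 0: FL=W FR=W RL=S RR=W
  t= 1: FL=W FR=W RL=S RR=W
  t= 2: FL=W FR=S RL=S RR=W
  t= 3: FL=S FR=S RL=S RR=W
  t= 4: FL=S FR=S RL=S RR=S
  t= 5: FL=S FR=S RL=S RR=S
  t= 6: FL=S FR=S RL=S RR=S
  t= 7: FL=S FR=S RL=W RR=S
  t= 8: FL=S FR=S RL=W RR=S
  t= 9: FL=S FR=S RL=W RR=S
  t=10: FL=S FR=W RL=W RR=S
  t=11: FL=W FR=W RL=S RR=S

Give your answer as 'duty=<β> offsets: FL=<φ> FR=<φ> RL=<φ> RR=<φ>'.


duty β = stance ticks per leg = 8
FL: stance ticks = 8; W→S at t=3 → φ=9
FR: stance ticks = 8; W→S at t=2 → φ=10
RL: stance ticks = 8; W→S at t=11 → φ=1
RR: stance ticks = 8; W→S at t=4 → φ=8

duty=8 offsets: FL=9 FR=10 RL=1 RR=8


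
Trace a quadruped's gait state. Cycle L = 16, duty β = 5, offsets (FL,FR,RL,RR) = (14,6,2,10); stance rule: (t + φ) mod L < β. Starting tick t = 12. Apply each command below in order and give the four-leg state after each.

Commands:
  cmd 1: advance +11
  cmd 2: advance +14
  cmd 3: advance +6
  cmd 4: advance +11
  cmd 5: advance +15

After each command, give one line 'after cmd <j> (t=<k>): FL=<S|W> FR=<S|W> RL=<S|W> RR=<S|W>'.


start t=12: FL=W FR=S RL=W RR=W
cmd 1: advance +11 → t=23, phase=(5,13,9,1) → FL=W FR=W RL=W RR=S
cmd 2: advance +14 → t=37, phase=(3,11,7,15) → FL=S FR=W RL=W RR=W
cmd 3: advance +6 → t=43, phase=(9,1,13,5) → FL=W FR=S RL=W RR=W
cmd 4: advance +11 → t=54, phase=(4,12,8,0) → FL=S FR=W RL=W RR=S
cmd 5: advance +15 → t=69, phase=(3,11,7,15) → FL=S FR=W RL=W RR=W

after cmd 1 (t=23): FL=W FR=W RL=W RR=S
after cmd 2 (t=37): FL=S FR=W RL=W RR=W
after cmd 3 (t=43): FL=W FR=S RL=W RR=W
after cmd 4 (t=54): FL=S FR=W RL=W RR=S
after cmd 5 (t=69): FL=S FR=W RL=W RR=W


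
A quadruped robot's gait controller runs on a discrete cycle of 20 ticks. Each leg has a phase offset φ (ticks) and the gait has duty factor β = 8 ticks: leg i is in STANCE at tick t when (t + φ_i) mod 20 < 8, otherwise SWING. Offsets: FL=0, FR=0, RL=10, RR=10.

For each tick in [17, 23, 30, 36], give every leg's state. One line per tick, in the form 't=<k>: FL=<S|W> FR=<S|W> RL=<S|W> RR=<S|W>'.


t=17: phase=(17,17,7,7) vs β=8 → FL=W FR=W RL=S RR=S
t=23: phase=(3,3,13,13) vs β=8 → FL=S FR=S RL=W RR=W
t=30: phase=(10,10,0,0) vs β=8 → FL=W FR=W RL=S RR=S
t=36: phase=(16,16,6,6) vs β=8 → FL=W FR=W RL=S RR=S

t=17: FL=W FR=W RL=S RR=S
t=23: FL=S FR=S RL=W RR=W
t=30: FL=W FR=W RL=S RR=S
t=36: FL=W FR=W RL=S RR=S


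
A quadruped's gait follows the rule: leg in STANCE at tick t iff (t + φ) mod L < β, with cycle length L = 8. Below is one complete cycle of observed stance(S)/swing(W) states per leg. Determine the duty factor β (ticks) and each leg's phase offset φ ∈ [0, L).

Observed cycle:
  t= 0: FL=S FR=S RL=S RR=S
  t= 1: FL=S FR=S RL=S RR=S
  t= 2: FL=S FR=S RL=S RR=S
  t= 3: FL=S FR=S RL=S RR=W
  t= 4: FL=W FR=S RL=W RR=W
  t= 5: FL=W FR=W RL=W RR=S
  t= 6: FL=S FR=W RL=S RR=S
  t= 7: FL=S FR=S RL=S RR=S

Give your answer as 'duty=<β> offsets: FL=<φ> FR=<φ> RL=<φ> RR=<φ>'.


duty=6 offsets: FL=2 FR=1 RL=2 RR=3

duty β = stance ticks per leg = 6
FL: stance ticks = 6; W→S at t=6 → φ=2
FR: stance ticks = 6; W→S at t=7 → φ=1
RL: stance ticks = 6; W→S at t=6 → φ=2
RR: stance ticks = 6; W→S at t=5 → φ=3


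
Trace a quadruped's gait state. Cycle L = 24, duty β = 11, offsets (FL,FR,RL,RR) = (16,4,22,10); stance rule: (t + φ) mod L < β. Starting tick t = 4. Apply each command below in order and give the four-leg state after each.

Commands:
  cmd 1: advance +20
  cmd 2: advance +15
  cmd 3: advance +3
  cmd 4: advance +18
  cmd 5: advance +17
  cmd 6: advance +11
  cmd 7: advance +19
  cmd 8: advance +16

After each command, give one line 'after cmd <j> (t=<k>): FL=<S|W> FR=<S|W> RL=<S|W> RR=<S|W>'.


after cmd 1 (t=24): FL=W FR=S RL=W RR=S
after cmd 2 (t=39): FL=S FR=W RL=W RR=S
after cmd 3 (t=42): FL=S FR=W RL=W RR=S
after cmd 4 (t=60): FL=S FR=W RL=S RR=W
after cmd 5 (t=77): FL=W FR=S RL=S RR=W
after cmd 6 (t=88): FL=S FR=W RL=W RR=S
after cmd 7 (t=107): FL=S FR=W RL=S RR=W
after cmd 8 (t=123): FL=W FR=S RL=S RR=W

start t=4: FL=W FR=S RL=S RR=W
cmd 1: advance +20 → t=24, phase=(16,4,22,10) → FL=W FR=S RL=W RR=S
cmd 2: advance +15 → t=39, phase=(7,19,13,1) → FL=S FR=W RL=W RR=S
cmd 3: advance +3 → t=42, phase=(10,22,16,4) → FL=S FR=W RL=W RR=S
cmd 4: advance +18 → t=60, phase=(4,16,10,22) → FL=S FR=W RL=S RR=W
cmd 5: advance +17 → t=77, phase=(21,9,3,15) → FL=W FR=S RL=S RR=W
cmd 6: advance +11 → t=88, phase=(8,20,14,2) → FL=S FR=W RL=W RR=S
cmd 7: advance +19 → t=107, phase=(3,15,9,21) → FL=S FR=W RL=S RR=W
cmd 8: advance +16 → t=123, phase=(19,7,1,13) → FL=W FR=S RL=S RR=W


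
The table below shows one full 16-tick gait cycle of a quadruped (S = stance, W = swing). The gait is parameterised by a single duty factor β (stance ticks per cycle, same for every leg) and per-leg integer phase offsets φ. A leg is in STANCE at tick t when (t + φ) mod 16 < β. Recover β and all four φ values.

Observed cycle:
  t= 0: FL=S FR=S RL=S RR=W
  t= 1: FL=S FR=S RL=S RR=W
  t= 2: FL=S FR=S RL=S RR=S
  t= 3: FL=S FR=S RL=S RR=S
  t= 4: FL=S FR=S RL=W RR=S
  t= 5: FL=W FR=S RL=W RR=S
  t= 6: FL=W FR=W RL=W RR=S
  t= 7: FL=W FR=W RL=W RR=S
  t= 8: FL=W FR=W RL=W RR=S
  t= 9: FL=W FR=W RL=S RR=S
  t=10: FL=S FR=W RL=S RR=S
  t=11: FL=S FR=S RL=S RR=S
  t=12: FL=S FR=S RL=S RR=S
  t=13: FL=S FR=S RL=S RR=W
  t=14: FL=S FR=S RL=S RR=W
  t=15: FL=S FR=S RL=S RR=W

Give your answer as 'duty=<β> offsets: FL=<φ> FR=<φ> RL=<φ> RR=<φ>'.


duty β = stance ticks per leg = 11
FL: stance ticks = 11; W→S at t=10 → φ=6
FR: stance ticks = 11; W→S at t=11 → φ=5
RL: stance ticks = 11; W→S at t=9 → φ=7
RR: stance ticks = 11; W→S at t=2 → φ=14

duty=11 offsets: FL=6 FR=5 RL=7 RR=14


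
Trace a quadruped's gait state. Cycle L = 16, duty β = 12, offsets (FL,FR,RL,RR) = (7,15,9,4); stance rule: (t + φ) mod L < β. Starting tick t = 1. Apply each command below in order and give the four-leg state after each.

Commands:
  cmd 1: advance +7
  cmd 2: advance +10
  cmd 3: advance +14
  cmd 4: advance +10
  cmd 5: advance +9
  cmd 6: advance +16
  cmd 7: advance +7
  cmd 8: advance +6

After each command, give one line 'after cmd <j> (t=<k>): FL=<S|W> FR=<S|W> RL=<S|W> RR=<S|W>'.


after cmd 1 (t=8): FL=W FR=S RL=S RR=W
after cmd 2 (t=18): FL=S FR=S RL=S RR=S
after cmd 3 (t=32): FL=S FR=W RL=S RR=S
after cmd 4 (t=42): FL=S FR=S RL=S RR=W
after cmd 5 (t=51): FL=S FR=S RL=W RR=S
after cmd 6 (t=67): FL=S FR=S RL=W RR=S
after cmd 7 (t=74): FL=S FR=S RL=S RR=W
after cmd 8 (t=80): FL=S FR=W RL=S RR=S

start t=1: FL=S FR=S RL=S RR=S
cmd 1: advance +7 → t=8, phase=(15,7,1,12) → FL=W FR=S RL=S RR=W
cmd 2: advance +10 → t=18, phase=(9,1,11,6) → FL=S FR=S RL=S RR=S
cmd 3: advance +14 → t=32, phase=(7,15,9,4) → FL=S FR=W RL=S RR=S
cmd 4: advance +10 → t=42, phase=(1,9,3,14) → FL=S FR=S RL=S RR=W
cmd 5: advance +9 → t=51, phase=(10,2,12,7) → FL=S FR=S RL=W RR=S
cmd 6: advance +16 → t=67, phase=(10,2,12,7) → FL=S FR=S RL=W RR=S
cmd 7: advance +7 → t=74, phase=(1,9,3,14) → FL=S FR=S RL=S RR=W
cmd 8: advance +6 → t=80, phase=(7,15,9,4) → FL=S FR=W RL=S RR=S


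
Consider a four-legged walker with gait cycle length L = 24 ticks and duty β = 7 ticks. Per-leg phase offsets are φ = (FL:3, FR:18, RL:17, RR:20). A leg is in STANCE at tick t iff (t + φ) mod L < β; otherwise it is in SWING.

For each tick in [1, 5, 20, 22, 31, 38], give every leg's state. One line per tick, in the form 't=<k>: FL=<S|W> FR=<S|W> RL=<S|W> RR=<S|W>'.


t=1: FL=S FR=W RL=W RR=W
t=5: FL=W FR=W RL=W RR=S
t=20: FL=W FR=W RL=W RR=W
t=22: FL=S FR=W RL=W RR=W
t=31: FL=W FR=S RL=S RR=S
t=38: FL=W FR=W RL=W RR=W

t=1: phase=(4,19,18,21) vs β=7 → FL=S FR=W RL=W RR=W
t=5: phase=(8,23,22,1) vs β=7 → FL=W FR=W RL=W RR=S
t=20: phase=(23,14,13,16) vs β=7 → FL=W FR=W RL=W RR=W
t=22: phase=(1,16,15,18) vs β=7 → FL=S FR=W RL=W RR=W
t=31: phase=(10,1,0,3) vs β=7 → FL=W FR=S RL=S RR=S
t=38: phase=(17,8,7,10) vs β=7 → FL=W FR=W RL=W RR=W


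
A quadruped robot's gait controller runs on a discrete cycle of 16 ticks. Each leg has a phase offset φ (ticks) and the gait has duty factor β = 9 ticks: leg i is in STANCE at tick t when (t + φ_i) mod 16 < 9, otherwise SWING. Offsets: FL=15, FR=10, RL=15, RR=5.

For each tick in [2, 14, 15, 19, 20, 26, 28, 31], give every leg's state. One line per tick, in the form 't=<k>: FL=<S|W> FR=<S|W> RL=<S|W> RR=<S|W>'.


t=2: FL=S FR=W RL=S RR=S
t=14: FL=W FR=S RL=W RR=S
t=15: FL=W FR=W RL=W RR=S
t=19: FL=S FR=W RL=S RR=S
t=20: FL=S FR=W RL=S RR=W
t=26: FL=W FR=S RL=W RR=W
t=28: FL=W FR=S RL=W RR=S
t=31: FL=W FR=W RL=W RR=S

t=2: phase=(1,12,1,7) vs β=9 → FL=S FR=W RL=S RR=S
t=14: phase=(13,8,13,3) vs β=9 → FL=W FR=S RL=W RR=S
t=15: phase=(14,9,14,4) vs β=9 → FL=W FR=W RL=W RR=S
t=19: phase=(2,13,2,8) vs β=9 → FL=S FR=W RL=S RR=S
t=20: phase=(3,14,3,9) vs β=9 → FL=S FR=W RL=S RR=W
t=26: phase=(9,4,9,15) vs β=9 → FL=W FR=S RL=W RR=W
t=28: phase=(11,6,11,1) vs β=9 → FL=W FR=S RL=W RR=S
t=31: phase=(14,9,14,4) vs β=9 → FL=W FR=W RL=W RR=S


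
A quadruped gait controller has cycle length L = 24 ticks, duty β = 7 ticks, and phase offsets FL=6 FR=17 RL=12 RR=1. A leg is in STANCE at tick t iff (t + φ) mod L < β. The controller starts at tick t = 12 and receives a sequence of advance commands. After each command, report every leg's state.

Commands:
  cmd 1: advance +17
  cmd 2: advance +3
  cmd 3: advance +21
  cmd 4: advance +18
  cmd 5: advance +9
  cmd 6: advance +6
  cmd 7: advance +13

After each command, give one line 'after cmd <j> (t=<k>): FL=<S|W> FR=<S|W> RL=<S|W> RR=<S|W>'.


after cmd 1 (t=29): FL=W FR=W RL=W RR=S
after cmd 2 (t=32): FL=W FR=S RL=W RR=W
after cmd 3 (t=53): FL=W FR=W RL=W RR=S
after cmd 4 (t=71): FL=S FR=W RL=W RR=S
after cmd 5 (t=80): FL=W FR=S RL=W RR=W
after cmd 6 (t=86): FL=W FR=W RL=S RR=W
after cmd 7 (t=99): FL=W FR=W RL=W RR=S

start t=12: FL=W FR=S RL=S RR=W
cmd 1: advance +17 → t=29, phase=(11,22,17,6) → FL=W FR=W RL=W RR=S
cmd 2: advance +3 → t=32, phase=(14,1,20,9) → FL=W FR=S RL=W RR=W
cmd 3: advance +21 → t=53, phase=(11,22,17,6) → FL=W FR=W RL=W RR=S
cmd 4: advance +18 → t=71, phase=(5,16,11,0) → FL=S FR=W RL=W RR=S
cmd 5: advance +9 → t=80, phase=(14,1,20,9) → FL=W FR=S RL=W RR=W
cmd 6: advance +6 → t=86, phase=(20,7,2,15) → FL=W FR=W RL=S RR=W
cmd 7: advance +13 → t=99, phase=(9,20,15,4) → FL=W FR=W RL=W RR=S


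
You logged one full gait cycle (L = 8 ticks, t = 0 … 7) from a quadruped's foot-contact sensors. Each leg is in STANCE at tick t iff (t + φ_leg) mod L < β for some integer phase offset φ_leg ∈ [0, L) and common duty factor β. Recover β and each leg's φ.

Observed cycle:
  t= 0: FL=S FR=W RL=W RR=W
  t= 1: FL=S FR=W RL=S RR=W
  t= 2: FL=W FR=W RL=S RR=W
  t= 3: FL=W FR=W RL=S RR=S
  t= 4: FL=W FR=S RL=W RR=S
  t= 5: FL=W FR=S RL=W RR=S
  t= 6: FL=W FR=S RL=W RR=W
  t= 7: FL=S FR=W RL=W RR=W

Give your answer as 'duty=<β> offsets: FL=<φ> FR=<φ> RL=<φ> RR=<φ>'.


duty β = stance ticks per leg = 3
FL: stance ticks = 3; W→S at t=7 → φ=1
FR: stance ticks = 3; W→S at t=4 → φ=4
RL: stance ticks = 3; W→S at t=1 → φ=7
RR: stance ticks = 3; W→S at t=3 → φ=5

duty=3 offsets: FL=1 FR=4 RL=7 RR=5


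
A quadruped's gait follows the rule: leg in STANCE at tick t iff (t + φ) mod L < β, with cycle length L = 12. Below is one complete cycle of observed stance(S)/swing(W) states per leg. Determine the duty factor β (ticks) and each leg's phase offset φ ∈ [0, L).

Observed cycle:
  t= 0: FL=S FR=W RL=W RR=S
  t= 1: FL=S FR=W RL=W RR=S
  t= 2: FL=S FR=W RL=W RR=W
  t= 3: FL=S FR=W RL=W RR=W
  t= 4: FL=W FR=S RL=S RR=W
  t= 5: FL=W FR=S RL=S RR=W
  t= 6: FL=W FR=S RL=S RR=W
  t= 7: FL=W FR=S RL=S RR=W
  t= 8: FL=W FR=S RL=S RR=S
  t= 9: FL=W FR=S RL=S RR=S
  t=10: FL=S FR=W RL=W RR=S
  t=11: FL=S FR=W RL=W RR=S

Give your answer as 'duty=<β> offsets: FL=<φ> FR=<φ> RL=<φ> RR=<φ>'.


duty β = stance ticks per leg = 6
FL: stance ticks = 6; W→S at t=10 → φ=2
FR: stance ticks = 6; W→S at t=4 → φ=8
RL: stance ticks = 6; W→S at t=4 → φ=8
RR: stance ticks = 6; W→S at t=8 → φ=4

duty=6 offsets: FL=2 FR=8 RL=8 RR=4


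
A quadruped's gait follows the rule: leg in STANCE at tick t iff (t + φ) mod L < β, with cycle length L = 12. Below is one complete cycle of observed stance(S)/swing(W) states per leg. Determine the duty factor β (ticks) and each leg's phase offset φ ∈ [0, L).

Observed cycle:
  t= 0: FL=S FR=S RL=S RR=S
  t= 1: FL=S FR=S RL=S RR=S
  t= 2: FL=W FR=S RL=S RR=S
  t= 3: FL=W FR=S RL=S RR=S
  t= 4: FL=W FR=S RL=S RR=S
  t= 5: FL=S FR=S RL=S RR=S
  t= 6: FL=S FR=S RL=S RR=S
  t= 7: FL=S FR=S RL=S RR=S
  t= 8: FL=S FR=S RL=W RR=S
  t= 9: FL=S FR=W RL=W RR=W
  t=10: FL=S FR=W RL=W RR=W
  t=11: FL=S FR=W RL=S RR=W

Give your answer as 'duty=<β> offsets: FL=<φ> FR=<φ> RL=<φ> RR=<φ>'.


duty=9 offsets: FL=7 FR=0 RL=1 RR=0

duty β = stance ticks per leg = 9
FL: stance ticks = 9; W→S at t=5 → φ=7
FR: stance ticks = 9; W→S at t=0 → φ=0
RL: stance ticks = 9; W→S at t=11 → φ=1
RR: stance ticks = 9; W→S at t=0 → φ=0


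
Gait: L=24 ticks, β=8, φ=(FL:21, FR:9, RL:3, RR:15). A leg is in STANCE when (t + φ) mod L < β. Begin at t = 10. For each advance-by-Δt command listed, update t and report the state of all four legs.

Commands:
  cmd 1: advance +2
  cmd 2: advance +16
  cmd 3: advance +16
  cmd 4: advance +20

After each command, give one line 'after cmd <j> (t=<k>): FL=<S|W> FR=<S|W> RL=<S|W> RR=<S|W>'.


after cmd 1 (t=12): FL=W FR=W RL=W RR=S
after cmd 2 (t=28): FL=S FR=W RL=S RR=W
after cmd 3 (t=44): FL=W FR=S RL=W RR=W
after cmd 4 (t=64): FL=W FR=S RL=W RR=S

start t=10: FL=S FR=W RL=W RR=S
cmd 1: advance +2 → t=12, phase=(9,21,15,3) → FL=W FR=W RL=W RR=S
cmd 2: advance +16 → t=28, phase=(1,13,7,19) → FL=S FR=W RL=S RR=W
cmd 3: advance +16 → t=44, phase=(17,5,23,11) → FL=W FR=S RL=W RR=W
cmd 4: advance +20 → t=64, phase=(13,1,19,7) → FL=W FR=S RL=W RR=S


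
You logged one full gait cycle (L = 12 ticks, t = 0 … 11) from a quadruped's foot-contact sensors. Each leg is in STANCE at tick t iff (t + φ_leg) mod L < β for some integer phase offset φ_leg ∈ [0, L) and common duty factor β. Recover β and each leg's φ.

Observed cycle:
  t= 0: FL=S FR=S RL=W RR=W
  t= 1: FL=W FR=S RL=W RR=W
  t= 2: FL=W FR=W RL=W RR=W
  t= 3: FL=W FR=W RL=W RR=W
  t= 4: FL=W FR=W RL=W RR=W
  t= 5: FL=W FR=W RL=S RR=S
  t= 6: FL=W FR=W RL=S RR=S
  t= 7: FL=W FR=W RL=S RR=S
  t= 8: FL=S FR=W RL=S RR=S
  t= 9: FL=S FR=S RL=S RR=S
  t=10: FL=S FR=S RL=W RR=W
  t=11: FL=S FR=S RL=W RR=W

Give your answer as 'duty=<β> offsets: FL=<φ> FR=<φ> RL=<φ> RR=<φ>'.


duty=5 offsets: FL=4 FR=3 RL=7 RR=7

duty β = stance ticks per leg = 5
FL: stance ticks = 5; W→S at t=8 → φ=4
FR: stance ticks = 5; W→S at t=9 → φ=3
RL: stance ticks = 5; W→S at t=5 → φ=7
RR: stance ticks = 5; W→S at t=5 → φ=7


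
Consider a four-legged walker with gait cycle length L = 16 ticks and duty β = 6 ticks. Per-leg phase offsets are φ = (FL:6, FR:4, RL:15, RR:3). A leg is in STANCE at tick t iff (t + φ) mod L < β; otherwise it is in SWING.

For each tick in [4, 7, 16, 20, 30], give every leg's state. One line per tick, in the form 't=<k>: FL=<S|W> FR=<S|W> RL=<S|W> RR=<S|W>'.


t=4: FL=W FR=W RL=S RR=W
t=7: FL=W FR=W RL=W RR=W
t=16: FL=W FR=S RL=W RR=S
t=20: FL=W FR=W RL=S RR=W
t=30: FL=S FR=S RL=W RR=S

t=4: phase=(10,8,3,7) vs β=6 → FL=W FR=W RL=S RR=W
t=7: phase=(13,11,6,10) vs β=6 → FL=W FR=W RL=W RR=W
t=16: phase=(6,4,15,3) vs β=6 → FL=W FR=S RL=W RR=S
t=20: phase=(10,8,3,7) vs β=6 → FL=W FR=W RL=S RR=W
t=30: phase=(4,2,13,1) vs β=6 → FL=S FR=S RL=W RR=S


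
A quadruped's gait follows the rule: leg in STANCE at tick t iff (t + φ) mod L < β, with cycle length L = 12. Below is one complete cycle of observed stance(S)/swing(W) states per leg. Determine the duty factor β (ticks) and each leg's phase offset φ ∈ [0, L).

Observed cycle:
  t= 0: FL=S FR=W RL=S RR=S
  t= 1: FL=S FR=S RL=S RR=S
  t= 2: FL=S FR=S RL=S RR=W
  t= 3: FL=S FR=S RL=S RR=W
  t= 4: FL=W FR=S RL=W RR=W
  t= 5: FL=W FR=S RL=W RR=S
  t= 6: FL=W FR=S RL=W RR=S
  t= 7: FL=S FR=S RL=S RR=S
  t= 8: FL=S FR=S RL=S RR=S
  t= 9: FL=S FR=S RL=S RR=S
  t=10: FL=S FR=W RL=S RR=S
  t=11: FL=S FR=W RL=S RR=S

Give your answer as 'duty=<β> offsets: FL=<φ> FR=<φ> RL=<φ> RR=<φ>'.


duty=9 offsets: FL=5 FR=11 RL=5 RR=7

duty β = stance ticks per leg = 9
FL: stance ticks = 9; W→S at t=7 → φ=5
FR: stance ticks = 9; W→S at t=1 → φ=11
RL: stance ticks = 9; W→S at t=7 → φ=5
RR: stance ticks = 9; W→S at t=5 → φ=7


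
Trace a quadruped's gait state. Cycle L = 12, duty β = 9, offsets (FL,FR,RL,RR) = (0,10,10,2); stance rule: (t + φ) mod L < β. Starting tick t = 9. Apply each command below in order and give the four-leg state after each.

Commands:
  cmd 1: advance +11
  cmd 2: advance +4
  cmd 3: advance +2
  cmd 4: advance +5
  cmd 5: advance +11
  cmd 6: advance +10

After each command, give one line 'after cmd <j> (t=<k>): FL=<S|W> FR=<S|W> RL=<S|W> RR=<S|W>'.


start t=9: FL=W FR=S RL=S RR=W
cmd 1: advance +11 → t=20, phase=(8,6,6,10) → FL=S FR=S RL=S RR=W
cmd 2: advance +4 → t=24, phase=(0,10,10,2) → FL=S FR=W RL=W RR=S
cmd 3: advance +2 → t=26, phase=(2,0,0,4) → FL=S FR=S RL=S RR=S
cmd 4: advance +5 → t=31, phase=(7,5,5,9) → FL=S FR=S RL=S RR=W
cmd 5: advance +11 → t=42, phase=(6,4,4,8) → FL=S FR=S RL=S RR=S
cmd 6: advance +10 → t=52, phase=(4,2,2,6) → FL=S FR=S RL=S RR=S

after cmd 1 (t=20): FL=S FR=S RL=S RR=W
after cmd 2 (t=24): FL=S FR=W RL=W RR=S
after cmd 3 (t=26): FL=S FR=S RL=S RR=S
after cmd 4 (t=31): FL=S FR=S RL=S RR=W
after cmd 5 (t=42): FL=S FR=S RL=S RR=S
after cmd 6 (t=52): FL=S FR=S RL=S RR=S


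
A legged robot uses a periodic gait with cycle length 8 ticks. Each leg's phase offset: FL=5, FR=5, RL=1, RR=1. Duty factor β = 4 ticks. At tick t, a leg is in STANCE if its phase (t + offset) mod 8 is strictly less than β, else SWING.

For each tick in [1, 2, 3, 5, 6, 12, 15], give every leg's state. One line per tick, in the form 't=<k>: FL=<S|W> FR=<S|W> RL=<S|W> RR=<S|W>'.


t=1: FL=W FR=W RL=S RR=S
t=2: FL=W FR=W RL=S RR=S
t=3: FL=S FR=S RL=W RR=W
t=5: FL=S FR=S RL=W RR=W
t=6: FL=S FR=S RL=W RR=W
t=12: FL=S FR=S RL=W RR=W
t=15: FL=W FR=W RL=S RR=S

t=1: phase=(6,6,2,2) vs β=4 → FL=W FR=W RL=S RR=S
t=2: phase=(7,7,3,3) vs β=4 → FL=W FR=W RL=S RR=S
t=3: phase=(0,0,4,4) vs β=4 → FL=S FR=S RL=W RR=W
t=5: phase=(2,2,6,6) vs β=4 → FL=S FR=S RL=W RR=W
t=6: phase=(3,3,7,7) vs β=4 → FL=S FR=S RL=W RR=W
t=12: phase=(1,1,5,5) vs β=4 → FL=S FR=S RL=W RR=W
t=15: phase=(4,4,0,0) vs β=4 → FL=W FR=W RL=S RR=S


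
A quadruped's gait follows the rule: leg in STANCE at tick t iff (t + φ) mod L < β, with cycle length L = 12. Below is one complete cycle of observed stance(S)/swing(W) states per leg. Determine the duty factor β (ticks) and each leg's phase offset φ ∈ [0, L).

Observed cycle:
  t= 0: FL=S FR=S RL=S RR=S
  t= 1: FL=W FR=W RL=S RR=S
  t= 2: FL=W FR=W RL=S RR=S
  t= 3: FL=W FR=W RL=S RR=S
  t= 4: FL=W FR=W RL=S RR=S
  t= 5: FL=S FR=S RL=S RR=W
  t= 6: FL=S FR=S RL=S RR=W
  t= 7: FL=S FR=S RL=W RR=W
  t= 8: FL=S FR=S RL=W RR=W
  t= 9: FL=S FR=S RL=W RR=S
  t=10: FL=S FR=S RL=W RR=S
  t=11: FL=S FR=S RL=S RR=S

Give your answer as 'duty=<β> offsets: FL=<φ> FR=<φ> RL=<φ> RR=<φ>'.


duty=8 offsets: FL=7 FR=7 RL=1 RR=3

duty β = stance ticks per leg = 8
FL: stance ticks = 8; W→S at t=5 → φ=7
FR: stance ticks = 8; W→S at t=5 → φ=7
RL: stance ticks = 8; W→S at t=11 → φ=1
RR: stance ticks = 8; W→S at t=9 → φ=3


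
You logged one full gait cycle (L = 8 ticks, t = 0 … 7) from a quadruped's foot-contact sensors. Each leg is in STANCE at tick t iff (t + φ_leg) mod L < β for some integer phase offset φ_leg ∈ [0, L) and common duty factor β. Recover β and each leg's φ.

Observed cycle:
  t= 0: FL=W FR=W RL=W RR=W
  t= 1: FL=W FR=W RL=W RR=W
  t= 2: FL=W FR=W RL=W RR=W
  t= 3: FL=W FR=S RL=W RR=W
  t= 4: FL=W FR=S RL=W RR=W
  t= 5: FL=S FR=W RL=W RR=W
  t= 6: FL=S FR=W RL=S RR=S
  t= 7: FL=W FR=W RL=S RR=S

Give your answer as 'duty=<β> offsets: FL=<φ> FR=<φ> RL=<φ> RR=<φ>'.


duty=2 offsets: FL=3 FR=5 RL=2 RR=2

duty β = stance ticks per leg = 2
FL: stance ticks = 2; W→S at t=5 → φ=3
FR: stance ticks = 2; W→S at t=3 → φ=5
RL: stance ticks = 2; W→S at t=6 → φ=2
RR: stance ticks = 2; W→S at t=6 → φ=2


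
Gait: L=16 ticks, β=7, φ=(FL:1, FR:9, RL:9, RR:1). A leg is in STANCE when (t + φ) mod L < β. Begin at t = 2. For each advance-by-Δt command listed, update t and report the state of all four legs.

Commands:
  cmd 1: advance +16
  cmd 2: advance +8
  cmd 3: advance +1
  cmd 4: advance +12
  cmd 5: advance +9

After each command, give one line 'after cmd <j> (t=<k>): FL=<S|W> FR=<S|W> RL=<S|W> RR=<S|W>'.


start t=2: FL=S FR=W RL=W RR=S
cmd 1: advance +16 → t=18, phase=(3,11,11,3) → FL=S FR=W RL=W RR=S
cmd 2: advance +8 → t=26, phase=(11,3,3,11) → FL=W FR=S RL=S RR=W
cmd 3: advance +1 → t=27, phase=(12,4,4,12) → FL=W FR=S RL=S RR=W
cmd 4: advance +12 → t=39, phase=(8,0,0,8) → FL=W FR=S RL=S RR=W
cmd 5: advance +9 → t=48, phase=(1,9,9,1) → FL=S FR=W RL=W RR=S

after cmd 1 (t=18): FL=S FR=W RL=W RR=S
after cmd 2 (t=26): FL=W FR=S RL=S RR=W
after cmd 3 (t=27): FL=W FR=S RL=S RR=W
after cmd 4 (t=39): FL=W FR=S RL=S RR=W
after cmd 5 (t=48): FL=S FR=W RL=W RR=S


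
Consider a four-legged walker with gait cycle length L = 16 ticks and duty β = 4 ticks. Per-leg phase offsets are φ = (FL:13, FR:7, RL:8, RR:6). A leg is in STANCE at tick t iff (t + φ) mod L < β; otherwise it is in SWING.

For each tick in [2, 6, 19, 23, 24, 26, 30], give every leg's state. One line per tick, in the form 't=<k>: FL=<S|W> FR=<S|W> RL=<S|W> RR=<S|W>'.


t=2: FL=W FR=W RL=W RR=W
t=6: FL=S FR=W RL=W RR=W
t=19: FL=S FR=W RL=W RR=W
t=23: FL=W FR=W RL=W RR=W
t=24: FL=W FR=W RL=S RR=W
t=26: FL=W FR=S RL=S RR=S
t=30: FL=W FR=W RL=W RR=W

t=2: phase=(15,9,10,8) vs β=4 → FL=W FR=W RL=W RR=W
t=6: phase=(3,13,14,12) vs β=4 → FL=S FR=W RL=W RR=W
t=19: phase=(0,10,11,9) vs β=4 → FL=S FR=W RL=W RR=W
t=23: phase=(4,14,15,13) vs β=4 → FL=W FR=W RL=W RR=W
t=24: phase=(5,15,0,14) vs β=4 → FL=W FR=W RL=S RR=W
t=26: phase=(7,1,2,0) vs β=4 → FL=W FR=S RL=S RR=S
t=30: phase=(11,5,6,4) vs β=4 → FL=W FR=W RL=W RR=W


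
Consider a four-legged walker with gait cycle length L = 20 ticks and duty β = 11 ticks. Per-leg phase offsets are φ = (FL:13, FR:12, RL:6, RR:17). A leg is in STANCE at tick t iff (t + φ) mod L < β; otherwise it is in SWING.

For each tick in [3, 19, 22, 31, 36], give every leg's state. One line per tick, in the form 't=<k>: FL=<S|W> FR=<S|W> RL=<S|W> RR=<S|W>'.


t=3: FL=W FR=W RL=S RR=S
t=19: FL=W FR=W RL=S RR=W
t=22: FL=W FR=W RL=S RR=W
t=31: FL=S FR=S RL=W RR=S
t=36: FL=S FR=S RL=S RR=W

t=3: phase=(16,15,9,0) vs β=11 → FL=W FR=W RL=S RR=S
t=19: phase=(12,11,5,16) vs β=11 → FL=W FR=W RL=S RR=W
t=22: phase=(15,14,8,19) vs β=11 → FL=W FR=W RL=S RR=W
t=31: phase=(4,3,17,8) vs β=11 → FL=S FR=S RL=W RR=S
t=36: phase=(9,8,2,13) vs β=11 → FL=S FR=S RL=S RR=W


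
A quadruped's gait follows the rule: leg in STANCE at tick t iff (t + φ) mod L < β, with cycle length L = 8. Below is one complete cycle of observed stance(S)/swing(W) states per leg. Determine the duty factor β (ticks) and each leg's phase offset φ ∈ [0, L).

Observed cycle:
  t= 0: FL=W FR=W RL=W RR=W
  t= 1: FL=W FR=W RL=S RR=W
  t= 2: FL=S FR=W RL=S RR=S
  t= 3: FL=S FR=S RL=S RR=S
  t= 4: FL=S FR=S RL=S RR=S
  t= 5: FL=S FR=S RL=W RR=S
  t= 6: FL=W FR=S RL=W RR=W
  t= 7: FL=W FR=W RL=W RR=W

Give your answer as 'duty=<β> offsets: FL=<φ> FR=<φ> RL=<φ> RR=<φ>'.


duty=4 offsets: FL=6 FR=5 RL=7 RR=6

duty β = stance ticks per leg = 4
FL: stance ticks = 4; W→S at t=2 → φ=6
FR: stance ticks = 4; W→S at t=3 → φ=5
RL: stance ticks = 4; W→S at t=1 → φ=7
RR: stance ticks = 4; W→S at t=2 → φ=6


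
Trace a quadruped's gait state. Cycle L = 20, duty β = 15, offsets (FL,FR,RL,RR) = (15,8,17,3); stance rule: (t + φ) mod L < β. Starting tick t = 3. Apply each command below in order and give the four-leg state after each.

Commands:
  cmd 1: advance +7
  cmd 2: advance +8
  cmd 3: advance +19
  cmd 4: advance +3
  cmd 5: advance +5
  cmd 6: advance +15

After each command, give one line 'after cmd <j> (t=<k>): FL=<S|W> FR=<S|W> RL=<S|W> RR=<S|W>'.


after cmd 1 (t=10): FL=S FR=W RL=S RR=S
after cmd 2 (t=18): FL=S FR=S RL=W RR=S
after cmd 3 (t=37): FL=S FR=S RL=S RR=S
after cmd 4 (t=40): FL=W FR=S RL=W RR=S
after cmd 5 (t=45): FL=S FR=S RL=S RR=S
after cmd 6 (t=60): FL=W FR=S RL=W RR=S

start t=3: FL=W FR=S RL=S RR=S
cmd 1: advance +7 → t=10, phase=(5,18,7,13) → FL=S FR=W RL=S RR=S
cmd 2: advance +8 → t=18, phase=(13,6,15,1) → FL=S FR=S RL=W RR=S
cmd 3: advance +19 → t=37, phase=(12,5,14,0) → FL=S FR=S RL=S RR=S
cmd 4: advance +3 → t=40, phase=(15,8,17,3) → FL=W FR=S RL=W RR=S
cmd 5: advance +5 → t=45, phase=(0,13,2,8) → FL=S FR=S RL=S RR=S
cmd 6: advance +15 → t=60, phase=(15,8,17,3) → FL=W FR=S RL=W RR=S


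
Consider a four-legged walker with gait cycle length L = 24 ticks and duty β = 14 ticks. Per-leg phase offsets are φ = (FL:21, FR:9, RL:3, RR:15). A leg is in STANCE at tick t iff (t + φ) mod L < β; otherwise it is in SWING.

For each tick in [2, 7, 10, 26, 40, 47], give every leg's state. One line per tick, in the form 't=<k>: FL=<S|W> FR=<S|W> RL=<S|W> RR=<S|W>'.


t=2: phase=(23,11,5,17) vs β=14 → FL=W FR=S RL=S RR=W
t=7: phase=(4,16,10,22) vs β=14 → FL=S FR=W RL=S RR=W
t=10: phase=(7,19,13,1) vs β=14 → FL=S FR=W RL=S RR=S
t=26: phase=(23,11,5,17) vs β=14 → FL=W FR=S RL=S RR=W
t=40: phase=(13,1,19,7) vs β=14 → FL=S FR=S RL=W RR=S
t=47: phase=(20,8,2,14) vs β=14 → FL=W FR=S RL=S RR=W

t=2: FL=W FR=S RL=S RR=W
t=7: FL=S FR=W RL=S RR=W
t=10: FL=S FR=W RL=S RR=S
t=26: FL=W FR=S RL=S RR=W
t=40: FL=S FR=S RL=W RR=S
t=47: FL=W FR=S RL=S RR=W


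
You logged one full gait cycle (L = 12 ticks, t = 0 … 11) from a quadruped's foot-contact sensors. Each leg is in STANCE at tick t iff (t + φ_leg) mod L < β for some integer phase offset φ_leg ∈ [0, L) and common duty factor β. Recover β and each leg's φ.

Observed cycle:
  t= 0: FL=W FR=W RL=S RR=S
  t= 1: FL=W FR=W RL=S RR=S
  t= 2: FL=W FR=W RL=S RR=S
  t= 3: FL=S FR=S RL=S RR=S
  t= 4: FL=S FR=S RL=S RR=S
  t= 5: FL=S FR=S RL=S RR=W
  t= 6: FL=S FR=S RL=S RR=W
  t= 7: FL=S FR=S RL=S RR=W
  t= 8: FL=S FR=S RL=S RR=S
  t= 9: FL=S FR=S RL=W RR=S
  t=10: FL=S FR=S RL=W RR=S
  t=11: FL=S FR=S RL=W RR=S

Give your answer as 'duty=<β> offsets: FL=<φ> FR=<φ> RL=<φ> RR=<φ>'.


duty β = stance ticks per leg = 9
FL: stance ticks = 9; W→S at t=3 → φ=9
FR: stance ticks = 9; W→S at t=3 → φ=9
RL: stance ticks = 9; W→S at t=0 → φ=0
RR: stance ticks = 9; W→S at t=8 → φ=4

duty=9 offsets: FL=9 FR=9 RL=0 RR=4


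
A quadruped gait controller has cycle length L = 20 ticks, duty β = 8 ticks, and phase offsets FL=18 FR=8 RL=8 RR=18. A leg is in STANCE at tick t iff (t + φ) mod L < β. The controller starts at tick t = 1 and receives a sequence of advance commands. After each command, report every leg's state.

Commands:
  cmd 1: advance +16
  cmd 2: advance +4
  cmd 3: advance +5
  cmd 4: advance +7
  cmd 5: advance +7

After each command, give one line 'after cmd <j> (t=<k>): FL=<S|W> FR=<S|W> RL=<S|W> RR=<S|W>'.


after cmd 1 (t=17): FL=W FR=S RL=S RR=W
after cmd 2 (t=21): FL=W FR=W RL=W RR=W
after cmd 3 (t=26): FL=S FR=W RL=W RR=S
after cmd 4 (t=33): FL=W FR=S RL=S RR=W
after cmd 5 (t=40): FL=W FR=W RL=W RR=W

start t=1: FL=W FR=W RL=W RR=W
cmd 1: advance +16 → t=17, phase=(15,5,5,15) → FL=W FR=S RL=S RR=W
cmd 2: advance +4 → t=21, phase=(19,9,9,19) → FL=W FR=W RL=W RR=W
cmd 3: advance +5 → t=26, phase=(4,14,14,4) → FL=S FR=W RL=W RR=S
cmd 4: advance +7 → t=33, phase=(11,1,1,11) → FL=W FR=S RL=S RR=W
cmd 5: advance +7 → t=40, phase=(18,8,8,18) → FL=W FR=W RL=W RR=W


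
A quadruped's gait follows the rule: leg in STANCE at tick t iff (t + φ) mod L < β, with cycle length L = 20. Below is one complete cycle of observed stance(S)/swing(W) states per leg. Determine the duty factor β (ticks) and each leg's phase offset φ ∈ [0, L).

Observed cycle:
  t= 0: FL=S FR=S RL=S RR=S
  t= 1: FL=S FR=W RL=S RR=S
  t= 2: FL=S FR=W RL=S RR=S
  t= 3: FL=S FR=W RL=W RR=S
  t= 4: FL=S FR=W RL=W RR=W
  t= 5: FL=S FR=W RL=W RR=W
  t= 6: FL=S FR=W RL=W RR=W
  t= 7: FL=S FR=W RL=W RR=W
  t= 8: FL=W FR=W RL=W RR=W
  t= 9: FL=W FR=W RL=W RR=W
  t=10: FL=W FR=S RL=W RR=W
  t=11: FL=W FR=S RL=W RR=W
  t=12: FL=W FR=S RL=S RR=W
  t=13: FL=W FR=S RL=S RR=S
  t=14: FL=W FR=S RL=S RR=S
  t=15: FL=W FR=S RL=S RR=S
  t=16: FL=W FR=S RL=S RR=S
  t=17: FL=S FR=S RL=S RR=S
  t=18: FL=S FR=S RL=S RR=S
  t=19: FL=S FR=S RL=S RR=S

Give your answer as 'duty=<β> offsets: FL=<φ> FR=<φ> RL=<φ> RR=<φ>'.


duty β = stance ticks per leg = 11
FL: stance ticks = 11; W→S at t=17 → φ=3
FR: stance ticks = 11; W→S at t=10 → φ=10
RL: stance ticks = 11; W→S at t=12 → φ=8
RR: stance ticks = 11; W→S at t=13 → φ=7

duty=11 offsets: FL=3 FR=10 RL=8 RR=7
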